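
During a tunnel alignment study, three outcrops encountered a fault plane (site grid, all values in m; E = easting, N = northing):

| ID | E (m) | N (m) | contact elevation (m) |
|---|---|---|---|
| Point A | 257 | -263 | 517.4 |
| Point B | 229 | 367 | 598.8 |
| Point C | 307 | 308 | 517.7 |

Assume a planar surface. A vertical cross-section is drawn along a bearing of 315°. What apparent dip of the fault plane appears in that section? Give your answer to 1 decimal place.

36.9°

Two edge vectors: Point A→Point B = (-28, 630, 81.4), Point A→Point C = (50, 571, 0.3).
Normal n = (Point A→Point B) × (Point A→Point C) = (-46290.4, 4078.4, -47488).
So ∂z/∂E = −n_x/n_z = −0.97478 and ∂z/∂N = −n_y/n_z = 0.08588.
Unit vector along 315° is (sin 315°, cos 315°) = (-0.7071, 0.7071).
Slope in that direction = a·(-0.7071) + b·(0.7071) = 0.75000.
Apparent dip = arctan|0.75000| = 36.9° (true dip is 44.4°, so apparent ≤ true as expected).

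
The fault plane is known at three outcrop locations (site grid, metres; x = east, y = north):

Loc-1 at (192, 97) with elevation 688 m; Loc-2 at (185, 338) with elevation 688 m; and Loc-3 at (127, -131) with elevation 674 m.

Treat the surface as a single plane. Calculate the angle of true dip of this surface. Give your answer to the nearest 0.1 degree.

11.1°

Two edge vectors: Loc-1→Loc-2 = (-7, 241, 0), Loc-1→Loc-3 = (-65, -228, -14).
Normal n = (Loc-1→Loc-2) × (Loc-1→Loc-3) = (-3374, -98, 17261).
So ∂z/∂x = −n_x/n_z = 0.19547 and ∂z/∂y = −n_y/n_z = 0.00568.
Gradient magnitude |∇z| = √(a² + b²) = √(0.03821 + 0.00003) = 0.19555.
True dip = arctan(0.19555) = 11.1°, dipping toward W (azimuth ≈ 268°).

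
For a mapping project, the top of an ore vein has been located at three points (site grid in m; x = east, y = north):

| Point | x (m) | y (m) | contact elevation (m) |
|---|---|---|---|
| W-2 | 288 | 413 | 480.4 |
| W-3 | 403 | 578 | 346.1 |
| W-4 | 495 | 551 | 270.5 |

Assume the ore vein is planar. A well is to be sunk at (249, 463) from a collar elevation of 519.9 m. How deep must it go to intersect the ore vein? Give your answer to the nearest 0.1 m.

15.2 m

Let the plane be z = a·x + b·y + c.
W-3−W-2: 115a + 165b = −134.3;  W-4−W-2: 207a + 138b = −209.9.
Solving gives a = −0.88051, b = −0.20025.
Then c = 480.4 − a·288 − b·413 = 816.69.
At (249, 463): z_contact = −219.25 − 92.72 + 816.69 = 504.73 m.
Depth below ground = 519.9 − 504.73 = 15.2 m.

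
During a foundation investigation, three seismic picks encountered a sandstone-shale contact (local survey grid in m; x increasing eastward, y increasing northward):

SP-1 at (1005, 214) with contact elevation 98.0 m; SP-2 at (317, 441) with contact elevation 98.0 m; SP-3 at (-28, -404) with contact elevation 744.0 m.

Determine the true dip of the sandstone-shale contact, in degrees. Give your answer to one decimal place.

Let the plane be z = a·x + b·y + c.
SP-2−SP-1: −688a + 227b = 0;  SP-3−SP-1: −1033a − 618b = 646.
Solving gives a = −0.22229, b = −0.67374.
Gradient magnitude |∇z| = √(a² + b²) = √(0.04941 + 0.45392) = 0.70946.
True dip = arctan(0.70946) = 35.4°, dipping toward NNE (azimuth ≈ 018°).

35.4°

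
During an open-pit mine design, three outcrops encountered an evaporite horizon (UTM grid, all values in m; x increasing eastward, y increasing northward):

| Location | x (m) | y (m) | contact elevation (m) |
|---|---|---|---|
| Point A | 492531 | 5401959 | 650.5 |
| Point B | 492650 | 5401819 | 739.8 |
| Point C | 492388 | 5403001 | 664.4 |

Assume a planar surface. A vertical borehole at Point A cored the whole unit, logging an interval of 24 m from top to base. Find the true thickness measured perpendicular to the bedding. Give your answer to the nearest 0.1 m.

17.6 m

Two edge vectors: Point A→Point B = (119, -140, 89.3), Point A→Point C = (-143, 1042, 13.9).
Normal n = (Point A→Point B) × (Point A→Point C) = (-94996.6, -14424, 103978).
So ∂z/∂x = −n_x/n_z = 0.91362 and ∂z/∂y = −n_y/n_z = 0.13872.
|∇z| = √(a²+b²) = 0.92409, so dip δ = arctan(0.92409) = 42.74°.
True thickness = vertical thickness × cos δ = 24 × cos 42.74° = 17.6 m.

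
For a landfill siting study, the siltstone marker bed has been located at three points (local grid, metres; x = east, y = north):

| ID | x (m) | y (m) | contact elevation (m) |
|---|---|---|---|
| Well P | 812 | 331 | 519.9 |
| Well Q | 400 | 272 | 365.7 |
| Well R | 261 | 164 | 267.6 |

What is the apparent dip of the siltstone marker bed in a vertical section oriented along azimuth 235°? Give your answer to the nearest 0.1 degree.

28.6°

Two edge vectors: Well P→Well Q = (-412, -59, -154.2), Well P→Well R = (-551, -167, -252.3).
Normal n = (Well P→Well Q) × (Well P→Well R) = (-10865.7, -18983.4, 36295).
So ∂z/∂x = −n_x/n_z = 0.29937 and ∂z/∂y = −n_y/n_z = 0.52303.
Unit vector along 235° is (sin 235°, cos 235°) = (-0.8192, -0.5736).
Slope in that direction = a·(-0.8192) + b·(-0.5736) = −0.54523.
Apparent dip = arctan|0.54523| = 28.6° (true dip is 31.1°, so apparent ≤ true as expected).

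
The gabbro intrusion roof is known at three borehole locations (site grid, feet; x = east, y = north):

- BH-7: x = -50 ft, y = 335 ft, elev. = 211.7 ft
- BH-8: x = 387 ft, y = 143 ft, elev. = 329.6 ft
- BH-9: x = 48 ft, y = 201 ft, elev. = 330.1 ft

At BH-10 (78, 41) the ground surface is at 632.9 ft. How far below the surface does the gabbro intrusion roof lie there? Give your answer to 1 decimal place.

Let the plane be z = a·x + b·y + c.
BH-8−BH-7: 437a − 192b = 117.9;  BH-9−BH-7: 98a − 134b = 118.4.
Solving gives a = −0.17448, b = −1.01119.
Then c = 211.7 − a·-50 − b·335 = 541.72.
At (78, 41): z_contact = −13.61 − 41.46 + 541.72 = 486.66 ft.
Depth below ground = 632.9 − 486.66 = 146.2 ft.

146.2 ft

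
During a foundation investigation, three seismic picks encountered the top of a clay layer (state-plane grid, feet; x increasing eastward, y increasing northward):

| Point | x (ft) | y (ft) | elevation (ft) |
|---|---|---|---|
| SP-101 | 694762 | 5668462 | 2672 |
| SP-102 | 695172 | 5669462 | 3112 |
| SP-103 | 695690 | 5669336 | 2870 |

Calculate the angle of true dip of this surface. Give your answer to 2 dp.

33.47°

Two edge vectors: SP-101→SP-102 = (410, 1000, 440), SP-101→SP-103 = (928, 874, 198).
Normal n = (SP-101→SP-102) × (SP-101→SP-103) = (-186560, 327140, -569660).
So ∂z/∂x = −n_x/n_z = −0.32749 and ∂z/∂y = −n_y/n_z = 0.57427.
Gradient magnitude |∇z| = √(a² + b²) = √(0.10725 + 0.32979) = 0.66109.
True dip = arctan(0.66109) = 33.47°, dipping toward SSE (azimuth ≈ 150°).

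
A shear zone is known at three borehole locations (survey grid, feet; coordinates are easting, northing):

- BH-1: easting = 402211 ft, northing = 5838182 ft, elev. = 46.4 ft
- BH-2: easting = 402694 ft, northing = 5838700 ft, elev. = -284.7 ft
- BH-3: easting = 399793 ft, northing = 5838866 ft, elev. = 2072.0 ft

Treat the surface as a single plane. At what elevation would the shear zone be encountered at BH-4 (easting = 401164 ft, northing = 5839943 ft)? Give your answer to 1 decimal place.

1088.0 ft

Two edge vectors: BH-1→BH-2 = (483, 518, -331.1), BH-1→BH-3 = (-2418, 684, 2025.6).
Normal n = (BH-1→BH-2) × (BH-1→BH-3) = (1275733.2, -177765, 1582896).
So ∂z/∂easting = −n_x/n_z = −0.805948843 and ∂z/∂northing = −n_y/n_z = 0.112303651.
Intercept c from BH-1: 46.4 + 324161.49 − 655649.15 = −331441.26.
At (401164, 5839943): z = −323317.7 + 655846.9 − 331441.26 = 1088.0 ft.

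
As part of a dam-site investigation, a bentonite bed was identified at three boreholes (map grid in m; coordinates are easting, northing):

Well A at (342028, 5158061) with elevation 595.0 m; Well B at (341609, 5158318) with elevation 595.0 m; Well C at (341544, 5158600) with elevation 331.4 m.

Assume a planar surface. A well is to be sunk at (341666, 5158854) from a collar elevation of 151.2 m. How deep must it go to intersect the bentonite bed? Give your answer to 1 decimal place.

Let the plane be z = a·easting + b·northing + c.
Well B−Well A: −419a + 257b = 0;  Well C−Well A: −484a + 539b = −263.6.
Solving gives a = −0.667749598, b = −1.088665688.
Then c = 595 − a·342028 − b·5158061 = 5844388.08.
At (341666, 5158854): z_contact = −228147.33 − 5616267.34 + 5844388.08 = -26.59 m.
Depth below ground = 151.2 − (-26.59) = 177.8 m.

177.8 m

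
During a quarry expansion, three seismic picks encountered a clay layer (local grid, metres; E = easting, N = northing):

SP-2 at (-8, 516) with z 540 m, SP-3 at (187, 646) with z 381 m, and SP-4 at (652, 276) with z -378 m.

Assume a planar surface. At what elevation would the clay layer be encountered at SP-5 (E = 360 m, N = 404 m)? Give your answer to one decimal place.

40.3 m

Two edge vectors: SP-2→SP-3 = (195, 130, -159), SP-2→SP-4 = (660, -240, -918).
Normal n = (SP-2→SP-3) × (SP-2→SP-4) = (-157500, 74070, -132600).
So ∂z/∂E = −n_x/n_z = −1.18778 and ∂z/∂N = −n_y/n_z = 0.55860.
Intercept c from SP-2: 540 − 9.50 − 288.24 = 242.26.
At (360, 404): z = −427.6 + 225.7 + 242.26 = 40.3 m.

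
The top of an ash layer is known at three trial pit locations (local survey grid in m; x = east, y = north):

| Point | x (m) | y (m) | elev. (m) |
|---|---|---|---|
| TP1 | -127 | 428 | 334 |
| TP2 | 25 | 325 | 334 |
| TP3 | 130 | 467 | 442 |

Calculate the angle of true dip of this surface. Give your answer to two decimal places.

31.47°

Two edge vectors: TP1→TP2 = (152, -103, 0), TP1→TP3 = (257, 39, 108).
Normal n = (TP1→TP2) × (TP1→TP3) = (-11124, -16416, 32399).
So ∂z/∂x = −n_x/n_z = 0.34334 and ∂z/∂y = −n_y/n_z = 0.50668.
Gradient magnitude |∇z| = √(a² + b²) = √(0.11789 + 0.25673) = 0.61206.
True dip = arctan(0.61206) = 31.47°, dipping toward SW (azimuth ≈ 214°).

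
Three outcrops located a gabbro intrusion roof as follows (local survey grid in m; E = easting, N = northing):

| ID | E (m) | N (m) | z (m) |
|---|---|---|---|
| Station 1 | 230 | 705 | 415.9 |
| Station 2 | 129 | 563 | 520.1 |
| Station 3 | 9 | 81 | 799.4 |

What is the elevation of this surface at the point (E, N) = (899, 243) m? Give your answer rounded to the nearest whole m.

Two edge vectors: Station 1→Station 2 = (-101, -142, 104.2), Station 1→Station 3 = (-221, -624, 383.5).
Normal n = (Station 1→Station 2) × (Station 1→Station 3) = (10563.8, 15705.3, 31642).
So ∂z/∂E = −n_x/n_z = −0.33385 and ∂z/∂N = −n_y/n_z = −0.49634.
Intercept c from Station 1: 415.9 + 76.79 + 349.92 = 842.61.
At (899, 243): z = −300.1 − 120.6 + 842.61 = 421.9 m.

422 m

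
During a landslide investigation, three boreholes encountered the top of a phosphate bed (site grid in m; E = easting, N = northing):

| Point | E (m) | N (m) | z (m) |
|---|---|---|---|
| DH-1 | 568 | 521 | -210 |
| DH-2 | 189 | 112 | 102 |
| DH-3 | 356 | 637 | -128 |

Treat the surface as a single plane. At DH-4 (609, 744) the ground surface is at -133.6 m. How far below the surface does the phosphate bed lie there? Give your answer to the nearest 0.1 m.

158.1 m

Two edge vectors: DH-1→DH-2 = (-379, -409, 312), DH-1→DH-3 = (-212, 116, 82).
Normal n = (DH-1→DH-2) × (DH-1→DH-3) = (-69730, -35066, -130672).
So ∂z/∂E = −n_x/n_z = −0.53363 and ∂z/∂N = −n_y/n_z = −0.26835.
Intercept c from DH-1: -210 + 303.10 + 139.81 = 232.91.
At (609, 744): z_contact = −324.98 − 199.65 + 232.91 = -291.72 m.
Depth below ground = -133.6 − (-291.72) = 158.1 m.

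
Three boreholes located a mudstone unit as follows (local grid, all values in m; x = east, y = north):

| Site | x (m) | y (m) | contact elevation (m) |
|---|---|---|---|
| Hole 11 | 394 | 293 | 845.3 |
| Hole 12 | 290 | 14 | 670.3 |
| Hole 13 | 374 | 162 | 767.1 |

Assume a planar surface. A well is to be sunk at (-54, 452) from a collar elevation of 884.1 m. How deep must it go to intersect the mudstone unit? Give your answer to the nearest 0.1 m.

8.9 m

Let the plane be z = a·x + b·y + c.
Hole 12−Hole 11: −104a − 279b = −175;  Hole 13−Hole 11: −20a − 131b = −78.2.
Solving gives a = 0.13764, b = 0.57593.
Then c = 845.3 − a·394 − b·293 = 622.32.
At (-54, 452): z_contact = −7.43 + 260.32 + 622.32 = 875.21 m.
Depth below ground = 884.1 − 875.21 = 8.9 m.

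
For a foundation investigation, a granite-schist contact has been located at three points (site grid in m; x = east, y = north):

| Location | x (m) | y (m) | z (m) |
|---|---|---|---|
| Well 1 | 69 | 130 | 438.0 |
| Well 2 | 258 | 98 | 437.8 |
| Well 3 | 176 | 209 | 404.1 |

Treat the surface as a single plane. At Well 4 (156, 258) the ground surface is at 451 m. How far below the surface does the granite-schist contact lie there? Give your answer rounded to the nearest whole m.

Let the plane be z = a·x + b·y + c.
Well 2−Well 1: 189a − 32b = −0.2;  Well 3−Well 1: 107a + 79b = −33.9.
Solving gives a = −0.05996, b = −0.34790.
Then c = 438 − a·69 − b·130 = 487.36.
At (156, 258): z_contact = −9.4 − 89.8 + 487.36 = 388.3 m.
Depth below ground = 451 − 388.3 = 63 m.

63 m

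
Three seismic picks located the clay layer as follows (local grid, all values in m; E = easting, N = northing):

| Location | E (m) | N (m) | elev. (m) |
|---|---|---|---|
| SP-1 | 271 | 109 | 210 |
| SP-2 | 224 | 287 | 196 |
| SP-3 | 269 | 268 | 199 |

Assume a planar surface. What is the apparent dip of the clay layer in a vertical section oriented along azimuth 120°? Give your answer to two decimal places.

Let the plane be z = a·E + b·N + c.
SP-2−SP-1: −47a + 178b = −14;  SP-3−SP-1: −2a + 159b = −11.
Solving gives a = 0.03766, b = −0.06871.
Unit vector along 120° is (sin 120°, cos 120°) = (0.8660, -0.5000).
Slope in that direction = a·(0.8660) + b·(-0.5000) = 0.06697.
Apparent dip = arctan|0.06697| = 3.83° (true dip is 4.5°, so apparent ≤ true as expected).

3.83°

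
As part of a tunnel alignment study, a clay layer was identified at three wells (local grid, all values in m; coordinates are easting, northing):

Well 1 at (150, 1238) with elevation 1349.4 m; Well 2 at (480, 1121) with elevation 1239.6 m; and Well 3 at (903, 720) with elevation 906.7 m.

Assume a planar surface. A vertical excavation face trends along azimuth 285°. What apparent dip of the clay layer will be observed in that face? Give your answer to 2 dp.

Let the plane be z = a·easting + b·northing + c.
Well 2−Well 1: 330a − 117b = −109.8;  Well 3−Well 1: 753a − 518b = −442.7.
Solving gives a = −0.06133, b = 0.76548.
Unit vector along 285° is (sin 285°, cos 285°) = (-0.9659, 0.2588).
Slope in that direction = a·(-0.9659) + b·(0.2588) = 0.25736.
Apparent dip = arctan|0.25736| = 14.43° (true dip is 37.5°, so apparent ≤ true as expected).

14.43°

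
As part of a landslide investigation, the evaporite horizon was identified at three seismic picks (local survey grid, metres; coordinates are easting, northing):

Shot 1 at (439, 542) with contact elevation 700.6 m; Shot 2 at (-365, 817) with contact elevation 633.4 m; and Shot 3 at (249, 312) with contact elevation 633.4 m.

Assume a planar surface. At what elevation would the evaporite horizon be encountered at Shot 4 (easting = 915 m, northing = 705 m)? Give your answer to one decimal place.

Let the plane be z = a·easting + b·northing + c.
Shot 2−Shot 1: −804a + 275b = −67.2;  Shot 3−Shot 1: −190a − 230b = −67.2.
Solving gives a = 0.14309, b = 0.17397.
Then c = 700.6 − a·439 − b·542 = 543.49.
At (915, 705): z = 130.9 + 122.6 + 543.49 = 797.1 m.

797.1 m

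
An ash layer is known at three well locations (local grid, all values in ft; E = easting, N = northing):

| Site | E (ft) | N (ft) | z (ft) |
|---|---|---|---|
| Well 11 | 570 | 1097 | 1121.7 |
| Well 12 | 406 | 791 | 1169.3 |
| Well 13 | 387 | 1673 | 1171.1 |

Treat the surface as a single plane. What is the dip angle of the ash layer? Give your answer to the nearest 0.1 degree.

Let the plane be z = a·E + b·N + c.
Well 12−Well 11: −164a − 306b = 47.6;  Well 13−Well 11: −183a + 576b = 49.4.
Solving gives a = −0.28269, b = −0.00405.
Gradient magnitude |∇z| = √(a² + b²) = √(0.07991 + 0.00002) = 0.28272.
True dip = arctan(0.28272) = 15.8°, dipping toward E (azimuth ≈ 089°).

15.8°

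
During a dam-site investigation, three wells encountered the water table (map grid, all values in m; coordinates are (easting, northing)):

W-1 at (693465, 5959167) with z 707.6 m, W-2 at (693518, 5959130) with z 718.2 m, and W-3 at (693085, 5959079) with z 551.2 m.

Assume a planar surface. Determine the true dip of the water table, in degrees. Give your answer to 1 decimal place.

23.0°

Let the plane be z = a·E + b·N + c.
W-2−W-1: 53a − 37b = 10.6;  W-3−W-1: −380a − 88b = −156.4.
Solving gives a = 0.35888, b = 0.22758.
Gradient magnitude |∇z| = √(a² + b²) = √(0.12879 + 0.05179) = 0.42495.
True dip = arctan(0.42495) = 23.0°, dipping toward WSW (azimuth ≈ 238°).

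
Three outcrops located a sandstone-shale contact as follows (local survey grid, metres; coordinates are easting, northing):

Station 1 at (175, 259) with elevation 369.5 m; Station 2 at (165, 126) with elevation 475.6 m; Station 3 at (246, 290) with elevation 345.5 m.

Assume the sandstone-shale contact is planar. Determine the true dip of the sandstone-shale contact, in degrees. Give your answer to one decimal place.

38.6°

Two edge vectors: Station 1→Station 2 = (-10, -133, 106.1), Station 1→Station 3 = (71, 31, -24).
Normal n = (Station 1→Station 2) × (Station 1→Station 3) = (-97.1, 7293.1, 9133).
So ∂z/∂easting = −n_x/n_z = 0.01063 and ∂z/∂northing = −n_y/n_z = −0.79854.
Gradient magnitude |∇z| = √(a² + b²) = √(0.00011 + 0.63767) = 0.79861.
True dip = arctan(0.79861) = 38.6°, dipping toward N (azimuth ≈ 359°).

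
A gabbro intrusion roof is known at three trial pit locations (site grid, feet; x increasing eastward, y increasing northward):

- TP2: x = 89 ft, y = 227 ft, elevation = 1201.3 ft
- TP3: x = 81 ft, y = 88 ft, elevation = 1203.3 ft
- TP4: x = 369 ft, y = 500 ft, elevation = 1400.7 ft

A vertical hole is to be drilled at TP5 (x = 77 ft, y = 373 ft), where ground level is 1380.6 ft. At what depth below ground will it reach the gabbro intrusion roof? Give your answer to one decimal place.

197.1 ft

Two edge vectors: TP2→TP3 = (-8, -139, 2), TP2→TP4 = (280, 273, 199.4).
Normal n = (TP2→TP3) × (TP2→TP4) = (-28262.6, 2155.2, 36736).
So ∂z/∂x = −n_x/n_z = 0.76934 and ∂z/∂y = −n_y/n_z = −0.05867.
Intercept c from TP2: 1201.3 − 68.47 + 13.32 = 1146.15.
At (77, 373): z_contact = 59.24 − 21.88 + 1146.15 = 1183.50 ft.
Depth below ground = 1380.6 − 1183.50 = 197.1 ft.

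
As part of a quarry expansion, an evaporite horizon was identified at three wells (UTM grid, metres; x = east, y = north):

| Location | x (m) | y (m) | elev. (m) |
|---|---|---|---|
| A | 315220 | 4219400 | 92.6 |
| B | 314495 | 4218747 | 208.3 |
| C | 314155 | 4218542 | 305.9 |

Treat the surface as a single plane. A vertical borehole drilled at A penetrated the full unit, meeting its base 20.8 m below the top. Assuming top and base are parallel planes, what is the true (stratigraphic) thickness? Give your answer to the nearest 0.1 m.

Two edge vectors: A→B = (-725, -653, 115.7), A→C = (-1065, -858, 213.3).
Normal n = (A→B) × (A→C) = (-40014.3, 31422, -73395).
So ∂z/∂x = −n_x/n_z = −0.54519 and ∂z/∂y = −n_y/n_z = 0.42812.
|∇z| = √(a²+b²) = 0.69320, so dip δ = arctan(0.69320) = 34.73°.
True thickness = vertical thickness × cos δ = 20.8 × cos 34.73° = 17.1 m.

17.1 m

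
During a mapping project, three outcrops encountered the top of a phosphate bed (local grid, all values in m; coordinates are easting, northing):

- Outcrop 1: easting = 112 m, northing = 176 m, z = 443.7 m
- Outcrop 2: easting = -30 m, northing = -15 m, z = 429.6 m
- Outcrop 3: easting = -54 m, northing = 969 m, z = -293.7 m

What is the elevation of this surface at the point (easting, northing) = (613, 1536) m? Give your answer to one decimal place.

6.7 m

Let the plane be z = a·easting + b·northing + c.
Outcrop 2−Outcrop 1: −142a − 191b = −14.1;  Outcrop 3−Outcrop 1: −166a + 793b = −737.4.
Solving gives a = 1.053445, b = −0.709367.
Then c = 443.7 − a·112 − b·176 = 450.56.
At (613, 1536): z = 645.8 − 1089.6 + 450.56 = 6.7 m.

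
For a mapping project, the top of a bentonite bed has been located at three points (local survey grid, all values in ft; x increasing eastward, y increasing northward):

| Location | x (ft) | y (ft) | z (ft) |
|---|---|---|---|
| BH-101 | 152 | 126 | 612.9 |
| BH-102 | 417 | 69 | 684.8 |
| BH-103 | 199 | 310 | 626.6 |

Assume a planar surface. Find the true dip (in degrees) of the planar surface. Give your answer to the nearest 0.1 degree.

Two edge vectors: BH-101→BH-102 = (265, -57, 71.9), BH-101→BH-103 = (47, 184, 13.7).
Normal n = (BH-101→BH-102) × (BH-101→BH-103) = (-14010.5, -251.2, 51439).
So ∂z/∂x = −n_x/n_z = 0.27237 and ∂z/∂y = −n_y/n_z = 0.00488.
Gradient magnitude |∇z| = √(a² + b²) = √(0.07419 + 0.00002) = 0.27241.
True dip = arctan(0.27241) = 15.2°, dipping toward W (azimuth ≈ 269°).

15.2°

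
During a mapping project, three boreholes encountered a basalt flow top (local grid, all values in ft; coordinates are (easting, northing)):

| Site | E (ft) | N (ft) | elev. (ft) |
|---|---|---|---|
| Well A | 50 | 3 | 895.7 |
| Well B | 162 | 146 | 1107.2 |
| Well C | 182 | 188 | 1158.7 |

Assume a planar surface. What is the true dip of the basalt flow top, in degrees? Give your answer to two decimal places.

Two edge vectors: Well A→Well B = (112, 143, 211.5), Well A→Well C = (132, 185, 263).
Normal n = (Well A→Well B) × (Well A→Well C) = (-1518.5, -1538, 1844).
So ∂z/∂E = −n_x/n_z = 0.82348 and ∂z/∂N = −n_y/n_z = 0.83406.
Gradient magnitude |∇z| = √(a² + b²) = √(0.67812 + 0.69565) = 1.17208.
True dip = arctan(1.17208) = 49.53°, dipping toward SW (azimuth ≈ 225°).

49.53°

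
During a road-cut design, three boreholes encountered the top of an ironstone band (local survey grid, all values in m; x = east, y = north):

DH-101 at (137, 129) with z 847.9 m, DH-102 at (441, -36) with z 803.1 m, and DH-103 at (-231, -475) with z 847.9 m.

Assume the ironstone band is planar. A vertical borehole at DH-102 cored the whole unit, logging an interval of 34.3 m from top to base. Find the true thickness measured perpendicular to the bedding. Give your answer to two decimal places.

Let the plane be z = a·x + b·y + c.
DH-102−DH-101: 304a − 165b = −44.8;  DH-103−DH-101: −368a − 604b = 0.
Solving gives a = −0.11075, b = 0.06747.
|∇z| = √(a²+b²) = 0.12968, so dip δ = arctan(0.12968) = 7.39°.
True thickness = vertical thickness × cos δ = 34.3 × cos 7.39° = 34.02 m.

34.02 m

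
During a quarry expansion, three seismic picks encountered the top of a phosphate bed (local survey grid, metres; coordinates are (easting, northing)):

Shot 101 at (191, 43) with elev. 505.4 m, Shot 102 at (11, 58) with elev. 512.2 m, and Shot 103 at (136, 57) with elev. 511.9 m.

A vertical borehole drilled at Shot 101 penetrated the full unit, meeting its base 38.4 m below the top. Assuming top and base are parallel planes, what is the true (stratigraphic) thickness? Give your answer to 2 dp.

34.76 m

Two edge vectors: Shot 101→Shot 102 = (-180, 15, 6.8), Shot 101→Shot 103 = (-55, 14, 6.5).
Normal n = (Shot 101→Shot 102) × (Shot 101→Shot 103) = (2.3, 796, -1695).
So ∂z/∂E = −n_x/n_z = 0.00136 and ∂z/∂N = −n_y/n_z = 0.46962.
|∇z| = √(a²+b²) = 0.46962, so dip δ = arctan(0.46962) = 25.16°.
True thickness = vertical thickness × cos δ = 38.4 × cos 25.16° = 34.76 m.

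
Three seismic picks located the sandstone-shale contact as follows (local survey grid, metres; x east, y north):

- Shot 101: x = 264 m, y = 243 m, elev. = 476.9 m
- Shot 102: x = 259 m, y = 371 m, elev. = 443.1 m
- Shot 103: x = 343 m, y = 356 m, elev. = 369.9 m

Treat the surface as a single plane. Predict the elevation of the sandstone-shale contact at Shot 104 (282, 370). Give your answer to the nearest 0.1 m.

Let the plane be z = a·x + b·y + c.
Shot 102−Shot 101: −5a + 128b = −33.8;  Shot 103−Shot 101: 79a + 113b = −107.
Solving gives a = −0.92504, b = −0.30020.
Then c = 476.9 − a·264 − b·243 = 794.06.
At (282, 370): z = −260.9 − 111.1 + 794.06 = 422.1 m.

422.1 m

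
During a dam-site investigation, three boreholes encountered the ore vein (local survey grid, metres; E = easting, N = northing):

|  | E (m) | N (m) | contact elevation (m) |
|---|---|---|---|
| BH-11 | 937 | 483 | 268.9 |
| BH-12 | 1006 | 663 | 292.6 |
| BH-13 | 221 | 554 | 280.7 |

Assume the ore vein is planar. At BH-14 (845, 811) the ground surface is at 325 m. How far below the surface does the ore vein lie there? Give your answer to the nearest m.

12 m

Two edge vectors: BH-11→BH-12 = (69, 180, 23.7), BH-11→BH-13 = (-716, 71, 11.8).
Normal n = (BH-11→BH-12) × (BH-11→BH-13) = (441.3, -17783.4, 133779).
So ∂z/∂E = −n_x/n_z = −0.00330 and ∂z/∂N = −n_y/n_z = 0.13293.
Intercept c from BH-11: 268.9 + 3.09 − 64.21 = 207.79.
At (845, 811): z_contact = −2.8 + 107.8 + 207.79 = 312.8 m.
Depth below ground = 325 − 312.8 = 12 m.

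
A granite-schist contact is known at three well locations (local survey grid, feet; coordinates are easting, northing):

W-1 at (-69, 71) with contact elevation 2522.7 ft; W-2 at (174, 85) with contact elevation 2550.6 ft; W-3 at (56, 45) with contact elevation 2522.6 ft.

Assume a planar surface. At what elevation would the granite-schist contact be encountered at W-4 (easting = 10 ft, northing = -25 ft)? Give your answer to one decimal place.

2488.0 ft

Two edge vectors: W-1→W-2 = (243, 14, 27.9), W-1→W-3 = (125, -26, -0.1).
Normal n = (W-1→W-2) × (W-1→W-3) = (724, 3511.8, -8068).
So ∂z/∂easting = −n_x/n_z = 0.08974 and ∂z/∂northing = −n_y/n_z = 0.43528.
Intercept c from W-1: 2522.7 + 6.19 − 30.90 = 2497.99.
At (10, -25): z = 0.9 − 10.9 + 2497.99 = 2488.0 ft.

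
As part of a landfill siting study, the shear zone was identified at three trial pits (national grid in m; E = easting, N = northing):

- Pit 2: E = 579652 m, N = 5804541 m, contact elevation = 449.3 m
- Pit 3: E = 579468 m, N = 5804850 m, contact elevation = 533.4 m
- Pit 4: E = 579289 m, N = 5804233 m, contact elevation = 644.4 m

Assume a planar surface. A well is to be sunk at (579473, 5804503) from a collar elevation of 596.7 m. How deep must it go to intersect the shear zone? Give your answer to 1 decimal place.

54.8 m

Two edge vectors: Pit 2→Pit 3 = (-184, 309, 84.1), Pit 2→Pit 4 = (-363, -308, 195.1).
Normal n = (Pit 2→Pit 3) × (Pit 2→Pit 4) = (86188.7, 5370.1, 168839).
So ∂z/∂E = −n_x/n_z = −0.510478622 and ∂z/∂N = −n_y/n_z = −0.031806040.
Intercept c from Pit 2: 449.3 + 295899.95 + 184619.46 = 480968.72.
At (579473, 5804503): z_contact = −295808.58 − 184618.26 + 480968.72 = 541.88 m.
Depth below ground = 596.7 − 541.88 = 54.8 m.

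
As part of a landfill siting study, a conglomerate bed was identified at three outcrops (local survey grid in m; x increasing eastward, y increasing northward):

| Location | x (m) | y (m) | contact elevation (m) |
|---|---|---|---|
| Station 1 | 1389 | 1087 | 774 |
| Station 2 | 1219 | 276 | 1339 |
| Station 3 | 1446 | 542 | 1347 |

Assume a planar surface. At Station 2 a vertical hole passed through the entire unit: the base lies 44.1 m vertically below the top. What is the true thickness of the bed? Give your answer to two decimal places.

Let the plane be z = a·x + b·y + c.
Station 2−Station 1: −170a − 811b = 565;  Station 3−Station 1: 57a − 545b = 573.
Solving gives a = 1.12890, b = −0.93331.
|∇z| = √(a²+b²) = 1.46474, so dip δ = arctan(1.46474) = 55.68°.
True thickness = vertical thickness × cos δ = 44.1 × cos 55.68° = 24.87 m.

24.87 m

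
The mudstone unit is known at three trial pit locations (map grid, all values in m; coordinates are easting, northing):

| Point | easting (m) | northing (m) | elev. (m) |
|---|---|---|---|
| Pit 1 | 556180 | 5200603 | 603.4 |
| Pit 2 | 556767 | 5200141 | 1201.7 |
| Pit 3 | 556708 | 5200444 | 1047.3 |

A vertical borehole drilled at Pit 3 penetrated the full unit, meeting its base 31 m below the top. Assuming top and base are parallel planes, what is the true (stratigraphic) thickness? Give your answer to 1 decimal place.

24.0 m

Two edge vectors: Pit 1→Pit 2 = (587, -462, 598.3), Pit 1→Pit 3 = (528, -159, 443.9).
Normal n = (Pit 1→Pit 2) × (Pit 1→Pit 3) = (-109952.1, 55333.1, 150603).
So ∂z/∂easting = −n_x/n_z = 0.73008 and ∂z/∂northing = −n_y/n_z = −0.36741.
|∇z| = √(a²+b²) = 0.81732, so dip δ = arctan(0.81732) = 39.26°.
True thickness = vertical thickness × cos δ = 31 × cos 39.26° = 24.0 m.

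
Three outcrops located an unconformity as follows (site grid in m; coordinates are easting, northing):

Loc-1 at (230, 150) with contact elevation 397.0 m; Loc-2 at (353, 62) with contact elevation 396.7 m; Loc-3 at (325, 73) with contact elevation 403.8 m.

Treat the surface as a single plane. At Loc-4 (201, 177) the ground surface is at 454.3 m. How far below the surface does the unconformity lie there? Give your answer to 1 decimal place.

62.1 m

Two edge vectors: Loc-1→Loc-2 = (123, -88, -0.3), Loc-1→Loc-3 = (95, -77, 6.8).
Normal n = (Loc-1→Loc-2) × (Loc-1→Loc-3) = (-621.5, -864.9, -1111).
So ∂z/∂easting = −n_x/n_z = −0.55941 and ∂z/∂northing = −n_y/n_z = −0.77849.
Intercept c from Loc-1: 397 + 128.66 + 116.77 = 642.44.
At (201, 177): z_contact = −112.44 − 137.79 + 642.44 = 392.20 m.
Depth below ground = 454.3 − 392.20 = 62.1 m.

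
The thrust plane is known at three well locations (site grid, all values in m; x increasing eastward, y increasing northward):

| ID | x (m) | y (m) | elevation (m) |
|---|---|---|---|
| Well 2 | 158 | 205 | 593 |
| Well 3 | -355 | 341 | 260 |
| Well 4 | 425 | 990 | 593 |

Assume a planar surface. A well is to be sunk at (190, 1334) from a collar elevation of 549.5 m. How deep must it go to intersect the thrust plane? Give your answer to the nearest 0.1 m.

Let the plane be z = a·x + b·y + c.
Well 3−Well 2: −513a + 136b = −333;  Well 4−Well 2: 267a + 785b = 0.
Solving gives a = 0.595433, b = −0.202523.
Then c = 593 − a·158 − b·205 = 540.44.
At (190, 1334): z_contact = 113.13 − 270.17 + 540.44 = 383.41 m.
Depth below ground = 549.5 − 383.41 = 166.1 m.

166.1 m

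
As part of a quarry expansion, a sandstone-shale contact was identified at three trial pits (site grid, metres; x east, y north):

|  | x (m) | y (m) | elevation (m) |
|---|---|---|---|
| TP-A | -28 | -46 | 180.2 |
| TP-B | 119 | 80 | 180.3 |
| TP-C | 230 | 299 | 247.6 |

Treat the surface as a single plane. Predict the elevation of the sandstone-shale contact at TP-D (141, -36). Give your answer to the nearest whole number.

107 m

Two edge vectors: TP-A→TP-B = (147, 126, 0.1), TP-A→TP-C = (258, 345, 67.4).
Normal n = (TP-A→TP-B) × (TP-A→TP-C) = (8457.9, -9882, 18207).
So ∂z/∂x = −n_x/n_z = −0.46454 and ∂z/∂y = −n_y/n_z = 0.54276.
Intercept c from TP-A: 180.2 − 13.01 + 24.97 = 192.16.
At (141, -36): z = −65.5 − 19.5 + 192.16 = 107.1 m.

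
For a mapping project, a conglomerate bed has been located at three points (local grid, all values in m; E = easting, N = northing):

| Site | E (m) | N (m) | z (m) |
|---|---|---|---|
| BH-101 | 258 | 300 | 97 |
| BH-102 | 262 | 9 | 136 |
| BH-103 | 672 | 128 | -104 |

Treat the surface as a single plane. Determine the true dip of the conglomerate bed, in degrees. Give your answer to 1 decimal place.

Let the plane be z = a·E + b·N + c.
BH-102−BH-101: 4a − 291b = 39;  BH-103−BH-101: 414a − 172b = −201.
Solving gives a = −0.54430, b = −0.14150.
Gradient magnitude |∇z| = √(a² + b²) = √(0.29626 + 0.02002) = 0.56239.
True dip = arctan(0.56239) = 29.4°, dipping toward ENE (azimuth ≈ 075°).

29.4°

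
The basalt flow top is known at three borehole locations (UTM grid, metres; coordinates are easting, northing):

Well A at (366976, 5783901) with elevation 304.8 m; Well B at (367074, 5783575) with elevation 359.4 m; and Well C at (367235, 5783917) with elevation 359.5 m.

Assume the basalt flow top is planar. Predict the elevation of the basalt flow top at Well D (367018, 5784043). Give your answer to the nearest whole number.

299 m

Let the plane be z = a·easting + b·northing + c.
Well B−Well A: 98a − 326b = 54.6;  Well C−Well A: 259a + 16b = 54.7.
Solving gives a = 0.21750424, b = −0.10209995.
Then c = 304.8 − a·366976 − b·5783901 = 511021.97.
At (367018, 5784043): z = 79828.0 − 590550.5 + 511021.97 = 299.4 m.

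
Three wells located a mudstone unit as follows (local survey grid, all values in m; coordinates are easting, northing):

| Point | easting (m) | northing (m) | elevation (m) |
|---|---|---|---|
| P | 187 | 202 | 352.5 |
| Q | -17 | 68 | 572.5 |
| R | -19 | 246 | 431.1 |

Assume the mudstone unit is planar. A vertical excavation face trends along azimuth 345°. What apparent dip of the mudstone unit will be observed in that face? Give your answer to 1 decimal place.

32.2°

Let the plane be z = a·easting + b·northing + c.
Q−P: −204a − 134b = 220;  R−P: −206a + 44b = 78.6.
Solving gives a = −0.55255, b = −0.80059.
Unit vector along 345° is (sin 345°, cos 345°) = (-0.2588, 0.9659).
Slope in that direction = a·(-0.2588) + b·(0.9659) = −0.63030.
Apparent dip = arctan|0.63030| = 32.2° (true dip is 44.2°, so apparent ≤ true as expected).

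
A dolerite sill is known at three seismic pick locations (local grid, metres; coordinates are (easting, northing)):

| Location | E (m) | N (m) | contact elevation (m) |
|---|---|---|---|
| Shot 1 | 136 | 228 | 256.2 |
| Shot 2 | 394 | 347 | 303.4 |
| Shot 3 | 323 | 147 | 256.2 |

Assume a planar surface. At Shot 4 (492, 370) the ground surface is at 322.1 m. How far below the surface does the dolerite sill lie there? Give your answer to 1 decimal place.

Let the plane be z = a·E + b·N + c.
Shot 2−Shot 1: 258a + 119b = 47.2;  Shot 3−Shot 1: 187a − 81b = 0.
Solving gives a = 0.08860, b = 0.20455.
Then c = 256.2 − a·136 − b·228 = 197.51.
At (492, 370): z_contact = 43.59 + 75.68 + 197.51 = 316.79 m.
Depth below ground = 322.1 − 316.79 = 5.3 m.

5.3 m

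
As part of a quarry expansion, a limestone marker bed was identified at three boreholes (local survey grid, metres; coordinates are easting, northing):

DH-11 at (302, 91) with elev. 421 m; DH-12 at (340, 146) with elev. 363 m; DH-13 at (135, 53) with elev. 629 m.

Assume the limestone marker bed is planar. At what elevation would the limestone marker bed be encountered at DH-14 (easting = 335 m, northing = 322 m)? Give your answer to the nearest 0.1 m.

Let the plane be z = a·easting + b·northing + c.
DH-12−DH-11: 38a + 55b = −58;  DH-13−DH-11: −167a − 38b = 208.
Solving gives a = −1.19313, b = −0.23020.
Then c = 421 − a·302 − b·91 = 802.27.
At (335, 322): z = −399.7 − 74.1 + 802.27 = 328.4 m.

328.4 m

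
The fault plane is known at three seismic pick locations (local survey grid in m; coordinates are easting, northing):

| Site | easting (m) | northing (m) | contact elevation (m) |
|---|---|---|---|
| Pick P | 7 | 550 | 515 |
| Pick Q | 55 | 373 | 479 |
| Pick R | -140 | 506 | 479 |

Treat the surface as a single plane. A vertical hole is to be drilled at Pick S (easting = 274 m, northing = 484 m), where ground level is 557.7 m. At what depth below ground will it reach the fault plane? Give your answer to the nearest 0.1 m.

13.7 m

Two edge vectors: Pick P→Pick Q = (48, -177, -36), Pick P→Pick R = (-147, -44, -36).
Normal n = (Pick P→Pick Q) × (Pick P→Pick R) = (4788, 7020, -28131).
So ∂z/∂easting = −n_x/n_z = 0.17020 and ∂z/∂northing = −n_y/n_z = 0.24955.
Intercept c from Pick P: 515 − 1.19 − 137.25 = 376.56.
At (274, 484): z_contact = 46.64 + 120.78 + 376.56 = 543.97 m.
Depth below ground = 557.7 − 543.97 = 13.7 m.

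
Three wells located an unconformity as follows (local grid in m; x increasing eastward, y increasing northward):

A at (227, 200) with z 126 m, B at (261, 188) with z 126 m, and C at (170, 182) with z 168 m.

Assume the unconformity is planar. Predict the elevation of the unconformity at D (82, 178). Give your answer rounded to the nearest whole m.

Let the plane be z = a·x + b·y + c.
B−A: 34a − 12b = 0;  C−A: −57a − 18b = 42.
Solving gives a = −0.38889, b = −1.10185.
Then c = 126 − a·227 − b·200 = 434.65.
At (82, 178): z = −31.9 − 196.1 + 434.65 = 206.6 m.

207 m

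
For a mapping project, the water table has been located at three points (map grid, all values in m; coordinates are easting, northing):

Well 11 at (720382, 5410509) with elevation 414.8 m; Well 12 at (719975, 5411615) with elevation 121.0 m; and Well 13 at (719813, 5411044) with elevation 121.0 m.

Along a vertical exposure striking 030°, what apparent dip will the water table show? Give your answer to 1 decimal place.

5.9°

Let the plane be z = a·easting + b·northing + c.
Well 12−Well 11: −407a + 1106b = −293.8;  Well 13−Well 11: −569a + 535b = −293.8.
Solving gives a = 0.40761, b = −0.11564.
Unit vector along 030° is (sin 30°, cos 30°) = (0.5000, 0.8660).
Slope in that direction = a·(0.5000) + b·(0.8660) = 0.10365.
Apparent dip = arctan|0.10365| = 5.9° (true dip is 23.0°, so apparent ≤ true as expected).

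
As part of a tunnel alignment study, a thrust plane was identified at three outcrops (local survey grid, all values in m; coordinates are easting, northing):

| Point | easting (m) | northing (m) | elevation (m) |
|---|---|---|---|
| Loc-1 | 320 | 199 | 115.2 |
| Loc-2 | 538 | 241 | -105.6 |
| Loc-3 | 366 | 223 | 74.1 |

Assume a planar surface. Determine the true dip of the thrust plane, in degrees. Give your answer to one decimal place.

Let the plane be z = a·easting + b·northing + c.
Loc-2−Loc-1: 218a + 42b = −220.8;  Loc-3−Loc-1: 46a + 24b = −41.1.
Solving gives a = −1.08273, b = 0.36273.
Gradient magnitude |∇z| = √(a² + b²) = √(1.17230 + 0.13157) = 1.14187.
True dip = arctan(1.14187) = 48.8°, dipping toward ESE (azimuth ≈ 109°).

48.8°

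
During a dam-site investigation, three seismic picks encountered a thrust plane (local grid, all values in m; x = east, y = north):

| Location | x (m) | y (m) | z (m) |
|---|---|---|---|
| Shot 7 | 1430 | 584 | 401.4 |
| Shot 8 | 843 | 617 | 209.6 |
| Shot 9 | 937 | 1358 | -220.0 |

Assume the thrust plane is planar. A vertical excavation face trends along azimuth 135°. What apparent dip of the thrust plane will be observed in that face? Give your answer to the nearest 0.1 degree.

Two edge vectors: Shot 7→Shot 8 = (-587, 33, -191.8), Shot 7→Shot 9 = (-493, 774, -621.4).
Normal n = (Shot 7→Shot 8) × (Shot 7→Shot 9) = (127947, -270204.4, -438069).
So ∂z/∂x = −n_x/n_z = 0.29207 and ∂z/∂y = −n_y/n_z = −0.61681.
Unit vector along 135° is (sin 135°, cos 135°) = (0.7071, -0.7071).
Slope in that direction = a·(0.7071) + b·(-0.7071) = 0.64267.
Apparent dip = arctan|0.64267| = 32.7° (true dip is 34.3°, so apparent ≤ true as expected).

32.7°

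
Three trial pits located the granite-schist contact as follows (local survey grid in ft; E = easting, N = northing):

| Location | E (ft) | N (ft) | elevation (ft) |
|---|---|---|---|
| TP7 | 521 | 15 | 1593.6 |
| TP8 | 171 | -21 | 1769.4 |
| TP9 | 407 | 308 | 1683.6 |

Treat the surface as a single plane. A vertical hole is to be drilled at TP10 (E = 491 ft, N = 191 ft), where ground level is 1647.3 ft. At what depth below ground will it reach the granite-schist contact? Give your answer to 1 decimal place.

Let the plane be z = a·E + b·N + c.
TP8−TP7: −350a − 36b = 175.8;  TP9−TP7: −114a + 293b = 90.
Solving gives a = −0.51334, b = 0.10744.
Then c = 1593.6 − a·521 − b·15 = 1859.44.
At (491, 191): z_contact = −252.05 + 20.52 + 1859.44 = 1627.91 ft.
Depth below ground = 1647.3 − 1627.91 = 19.4 ft.

19.4 ft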